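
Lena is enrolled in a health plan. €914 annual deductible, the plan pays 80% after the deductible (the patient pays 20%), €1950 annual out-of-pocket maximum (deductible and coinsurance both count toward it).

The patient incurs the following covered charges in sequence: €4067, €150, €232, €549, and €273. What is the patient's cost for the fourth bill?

€109.80

Bill 1, €4067: €914 finishes the deductible; €3153 goes to coinsurance; patient's 20% is €630.60. Patient owes €1544.60 (running OOP €1544.60).
Bill 2, €150: deductible already satisfied, so patient's share is 20% × €150 = €30. Patient pays €30; OOP now €1574.60.
Bill 3, €232: deductible met; 20% of €232 = €46.40. Patient owes €46.40 (running OOP €1621).
Bill 4, €549: deductible met; 20% of €549 = €109.80. Patient owes €109.80 (running OOP €1730.80).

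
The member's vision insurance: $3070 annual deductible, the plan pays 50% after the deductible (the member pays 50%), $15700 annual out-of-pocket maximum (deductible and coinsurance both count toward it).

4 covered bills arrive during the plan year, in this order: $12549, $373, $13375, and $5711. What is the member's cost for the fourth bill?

$1016.50

#1 ($12549): $3070 to deductible, leaving $9479; coinsurance $9479 × 50% = $4739.50. Member pays $7809.50; OOP now $7809.50.
#2 ($373): deductible met; 50% of $373 = $186.50. Cost to member: $186.50. OOP to date $7996.
#3 ($13375): 50% coinsurance on $13375 = $6687.50. Cost to member: $6687.50. OOP to date $14683.50.
#4 ($5711): deductible already satisfied, so member's share is 50% × $5711 = $2855.50. Adding that to $14683.50 gives $17539, past the $15700 cap; member pays only $15700 − $14683.50 = $1016.50.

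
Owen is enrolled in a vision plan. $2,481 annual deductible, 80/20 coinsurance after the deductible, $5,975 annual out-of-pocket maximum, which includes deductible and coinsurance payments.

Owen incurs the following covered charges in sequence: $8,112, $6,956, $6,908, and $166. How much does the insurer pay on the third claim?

Claim 1 — $8,112: $2,481 to deductible, leaving $5,631; 20% of $5,631 = $1,126.20. Cost to member: $3,607.20. OOP to date $3,607.20. Plan pays $8,112 − $3,607.20 = $4,504.80.
Claim 2 — $6,956: 20% coinsurance on $6,956 = $1,391.20. Cost to member: $1,391.20. OOP to date $4,998.40. Insurer: $6,956 − $1,391.20 = $5,564.80.
Claim 3 — $6,908: 20% coinsurance on $6,908 = $1,381.60. OOP would hit $6,380 > $5,975, so the cap limits the member to $5,975 − $4,998.40 = $976.60. Insurer: $6,908 − $976.60 = $5,931.40.

$5,931.40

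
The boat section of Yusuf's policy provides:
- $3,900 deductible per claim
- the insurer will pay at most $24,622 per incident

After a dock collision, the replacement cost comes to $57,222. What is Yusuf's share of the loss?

$32,600

Subtract the deductible: $57,222 − $3,900 = $53,322.
Since $53,322 > $24,622, the payout is capped at $24,622.
Out of pocket: $57,222 − $24,622 = $32,600.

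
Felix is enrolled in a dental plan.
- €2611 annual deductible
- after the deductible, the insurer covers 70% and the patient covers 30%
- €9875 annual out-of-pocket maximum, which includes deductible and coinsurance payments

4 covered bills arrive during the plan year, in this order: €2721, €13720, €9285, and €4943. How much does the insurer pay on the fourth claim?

€4613.50

Claim 1 — €2721: €2611 finishes the deductible; €110 goes to coinsurance; 30% of €110 = €33. Patient owes €2644 (running OOP €2644). Plan pays €2721 − €2644 = €77.
Claim 2 — €13720: deductible already satisfied, so patient's share is 30% × €13720 = €4116. Patient pays €4116; OOP now €6760. Plan pays €13720 − €4116 = €9604.
Claim 3 — €9285: deductible met; 30% of €9285 = €2785.50. Patient owes €2785.50 (running OOP €9545.50). Insurer: €9285 − €2785.50 = €6499.50.
Claim 4 — €4943: deductible met; 30% of €4943 = €1482.90. Adding that to €9545.50 gives €11028.40, past the €9875 cap; patient pays only €9875 − €9545.50 = €329.50. Plan pays €4943 − €329.50 = €4613.50.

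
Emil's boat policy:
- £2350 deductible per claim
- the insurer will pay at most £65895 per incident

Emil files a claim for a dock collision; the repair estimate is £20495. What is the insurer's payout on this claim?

£18145

Less the £2350 deductible: £20495 − £2350 = £18145.
£18145 is within the £65895 limit, so the insurer pays £18145.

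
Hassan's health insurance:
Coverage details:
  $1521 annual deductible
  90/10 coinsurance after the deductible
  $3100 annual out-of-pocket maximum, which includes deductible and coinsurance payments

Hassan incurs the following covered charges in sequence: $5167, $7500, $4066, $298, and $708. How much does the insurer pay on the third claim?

$3659.40

Claim 1 — $5167: $1521 finishes the deductible; $3646 goes to coinsurance; 10% of $3646 = $364.60. Patient owes $1885.60 (running OOP $1885.60). Insurer: $5167 − $1885.60 = $3281.40.
Claim 2 — $7500: deductible met; 10% of $7500 = $750. Cost to patient: $750. OOP to date $2635.60. Insurer: $7500 − $750 = $6750.
Claim 3 — $4066: 10% coinsurance on $4066 = $406.60. Cost to patient: $406.60. OOP to date $3042.20. Plan pays $4066 − $406.60 = $3659.40.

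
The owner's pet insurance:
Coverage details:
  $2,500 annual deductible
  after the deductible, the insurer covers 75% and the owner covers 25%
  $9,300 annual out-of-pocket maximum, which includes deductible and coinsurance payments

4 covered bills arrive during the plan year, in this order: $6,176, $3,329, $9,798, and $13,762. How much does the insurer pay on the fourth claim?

$11,162.75

Claim 1 ($6,176): $2,500 finishes the deductible; $3,676 goes to coinsurance; 25% of $3,676 = $919. Owner owes $3,419 (running OOP $3,419). Insurer: $6,176 − $3,419 = $2,757.
Claim 2 ($3,329): deductible already satisfied, so owner's share is 25% × $3,329 = $832.25. Owner pays $832.25; OOP now $4,251.25. Insurer: $3,329 − $832.25 = $2,496.75.
Claim 3 ($9,798): 25% coinsurance on $9,798 = $2,449.50. Owner pays $2,449.50; OOP now $6,700.75. Plan pays $9,798 − $2,449.50 = $7,348.50.
Claim 4 ($13,762): deductible met; 25% of $13,762 = $3,440.50. Adding that to $6,700.75 gives $10,141.25, past the $9,300 cap; owner pays only $9,300 − $6,700.75 = $2,599.25. Plan pays $13,762 − $2,599.25 = $11,162.75.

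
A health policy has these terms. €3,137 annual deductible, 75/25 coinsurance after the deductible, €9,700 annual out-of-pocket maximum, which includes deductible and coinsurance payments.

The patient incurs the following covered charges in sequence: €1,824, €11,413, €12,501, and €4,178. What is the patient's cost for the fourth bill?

€912.75

#1 (€1,824): fully absorbed by the deductible. Patient owes €1,824 (running OOP €1,824).
#2 (€11,413): €1,313 finishes the deductible; €10,100 goes to coinsurance; 25% of €10,100 = €2,525. Patient pays €3,838; OOP now €5,662.
#3 (€12,501): deductible already satisfied, so patient's share is 25% × €12,501 = €3,125.25. Cost to patient: €3,125.25. OOP to date €8,787.25.
#4 (€4,178): deductible met; 25% of €4,178 = €1,044.50. OOP would hit €9,831.75 > €9,700, so the cap limits the patient to €9,700 − €8,787.25 = €912.75.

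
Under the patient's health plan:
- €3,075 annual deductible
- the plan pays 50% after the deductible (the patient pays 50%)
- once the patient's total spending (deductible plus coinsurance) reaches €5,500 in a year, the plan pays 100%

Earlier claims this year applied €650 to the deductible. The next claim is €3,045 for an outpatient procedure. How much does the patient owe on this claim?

€2,735

Deductible still to meet: €3,075 − €650 = €2,425.
The remaining €620 (= €3,045 − €2,425) moves to coinsurance.
50% of €620 = €310 falls to the patient.
That puts the patient's cost at €2,425 + €310 = €2,735 before any cap.
Cumulative spending €650 + €2,735 = €3,385 stays under the €5,500 maximum.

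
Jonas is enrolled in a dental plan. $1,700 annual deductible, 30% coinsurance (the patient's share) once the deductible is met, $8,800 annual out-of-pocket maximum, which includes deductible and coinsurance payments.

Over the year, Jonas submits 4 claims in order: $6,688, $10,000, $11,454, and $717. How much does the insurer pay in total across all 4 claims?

Claim 1 ($6,688): $1,700 to deductible, leaving $4,988; patient's 30% is $1,496.40. Patient owes $3,196.40 (running OOP $3,196.40). Plan pays $6,688 − $3,196.40 = $3,491.60.
Claim 2 ($10,000): deductible already satisfied, so patient's share is 30% × $10,000 = $3,000. Cost to patient: $3,000. OOP to date $6,196.40. Insurer: $10,000 − $3,000 = $7,000.
Claim 3 ($11,454): deductible already satisfied, so patient's share is 30% × $11,454 = $3,436.20. Adding that to $6,196.40 gives $9,632.60, past the $8,800 cap; patient pays only $8,800 − $6,196.40 = $2,603.60. Insurer: $11,454 − $2,603.60 = $8,850.40.
Claim 4 ($717): 30% coinsurance on $717 = $215.10. That would push OOP to $9,015.10, over the $8,800 cap, so patient pays $8,800 − $8,800 = $0. Insurer: $717 − $0 = $717.
Insurer total = bills − patient's total = $28,859 − $8,800 = $20,059.

$20,059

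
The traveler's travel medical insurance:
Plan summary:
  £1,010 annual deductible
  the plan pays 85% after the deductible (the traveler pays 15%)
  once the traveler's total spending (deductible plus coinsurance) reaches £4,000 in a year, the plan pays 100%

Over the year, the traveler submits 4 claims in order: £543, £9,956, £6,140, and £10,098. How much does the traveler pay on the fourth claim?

£645.65

Bill 1, £543: fully absorbed by the deductible. Traveler owes £543 (running OOP £543).
Bill 2, £9,956: deductible takes £467, £9,489 remains; coinsurance £9,489 × 15% = £1,423.35. Traveler pays £1,890.35; OOP now £2,433.35.
Bill 3, £6,140: 15% coinsurance on £6,140 = £921. Traveler pays £921; OOP now £3,354.35.
Bill 4, £10,098: deductible already satisfied, so traveler's share is 15% × £10,098 = £1,514.70. OOP would hit £4,869.05 > £4,000, so the cap limits the traveler to £4,000 − £3,354.35 = £645.65.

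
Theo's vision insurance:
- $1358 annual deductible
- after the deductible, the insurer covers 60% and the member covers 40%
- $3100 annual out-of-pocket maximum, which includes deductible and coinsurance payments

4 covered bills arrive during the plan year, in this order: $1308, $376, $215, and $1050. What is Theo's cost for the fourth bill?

$420

Claim 1 — $1308: fully absorbed by the deductible. Cost to member: $1308. OOP to date $1308.
Claim 2 — $376: deductible takes $50, $326 remains; coinsurance $326 × 40% = $130.40. Member pays $180.40; OOP now $1488.40.
Claim 3 — $215: deductible already satisfied, so member's share is 40% × $215 = $86. Cost to member: $86. OOP to date $1574.40.
Claim 4 — $1050: deductible already satisfied, so member's share is 40% × $1050 = $420. Member owes $420 (running OOP $1994.40).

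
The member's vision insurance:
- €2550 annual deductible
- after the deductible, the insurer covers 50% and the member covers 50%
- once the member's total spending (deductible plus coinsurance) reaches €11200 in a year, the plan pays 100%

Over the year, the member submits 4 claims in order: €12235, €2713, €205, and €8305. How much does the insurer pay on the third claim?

€102.50

Claim 1 — €12235: €2550 to deductible, leaving €9685; 50% of €9685 = €4842.50. Member pays €7392.50; OOP now €7392.50. Plan pays €12235 − €7392.50 = €4842.50.
Claim 2 — €2713: deductible met; 50% of €2713 = €1356.50. Member pays €1356.50; OOP now €8749. Insurer: €2713 − €1356.50 = €1356.50.
Claim 3 — €205: deductible met; 50% of €205 = €102.50. Cost to member: €102.50. OOP to date €8851.50. Insurer: €205 − €102.50 = €102.50.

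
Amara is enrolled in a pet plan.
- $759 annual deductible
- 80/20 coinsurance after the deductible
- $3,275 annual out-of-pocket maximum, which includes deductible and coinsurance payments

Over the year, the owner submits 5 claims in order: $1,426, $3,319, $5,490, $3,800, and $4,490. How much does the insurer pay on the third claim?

$4,392

Claim 1 ($1,426): deductible takes $759, $667 remains; owner's 20% is $133.40. Cost to owner: $892.40. OOP to date $892.40. Insurer: $1,426 − $892.40 = $533.60.
Claim 2 ($3,319): 20% coinsurance on $3,319 = $663.80. Cost to owner: $663.80. OOP to date $1,556.20. Insurer: $3,319 − $663.80 = $2,655.20.
Claim 3 ($5,490): deductible met; 20% of $5,490 = $1,098. Owner owes $1,098 (running OOP $2,654.20). Plan pays $5,490 − $1,098 = $4,392.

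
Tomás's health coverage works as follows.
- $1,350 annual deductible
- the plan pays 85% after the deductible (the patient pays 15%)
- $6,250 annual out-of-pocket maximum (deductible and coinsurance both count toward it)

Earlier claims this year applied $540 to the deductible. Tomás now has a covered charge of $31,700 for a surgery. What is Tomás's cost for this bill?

$540 of the $1,350 deductible is already met, leaving $810.
The remaining $30,890 (= $31,700 − $810) moves to coinsurance.
15% of $30,890 = $4,633.50 falls to the patient.
That puts the patient's cost at $810 + $4,633.50 = $5,443.50 before any cap.
Year-to-date out-of-pocket becomes $540 + $5,443.50 = $5,983.50, still under the $6,250 maximum, so no cap applies.

$5,443.50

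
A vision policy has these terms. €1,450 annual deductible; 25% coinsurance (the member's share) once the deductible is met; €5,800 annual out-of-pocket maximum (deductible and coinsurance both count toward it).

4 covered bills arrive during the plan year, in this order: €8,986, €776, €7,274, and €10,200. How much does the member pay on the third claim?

€1,818.50

Bill 1, €8,986: €1,450 to deductible, leaving €7,536; member's 25% is €1,884. Member pays €3,334; OOP now €3,334.
Bill 2, €776: deductible already satisfied, so member's share is 25% × €776 = €194. Cost to member: €194. OOP to date €3,528.
Bill 3, €7,274: 25% coinsurance on €7,274 = €1,818.50. Member owes €1,818.50 (running OOP €5,346.50).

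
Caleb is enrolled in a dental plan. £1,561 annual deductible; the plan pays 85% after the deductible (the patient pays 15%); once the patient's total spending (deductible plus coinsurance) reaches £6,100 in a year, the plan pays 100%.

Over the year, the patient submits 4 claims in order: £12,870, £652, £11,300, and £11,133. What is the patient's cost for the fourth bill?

£1,049.85

Claim 1 — £12,870: £1,561 to deductible, leaving £11,309; coinsurance £11,309 × 15% = £1,696.35. Cost to patient: £3,257.35. OOP to date £3,257.35.
Claim 2 — £652: 15% coinsurance on £652 = £97.80. Patient pays £97.80; OOP now £3,355.15.
Claim 3 — £11,300: deductible met; 15% of £11,300 = £1,695. Patient owes £1,695 (running OOP £5,050.15).
Claim 4 — £11,133: deductible met; 15% of £11,133 = £1,669.95. OOP would hit £6,720.10 > £6,100, so the cap limits the patient to £6,100 − £5,050.15 = £1,049.85.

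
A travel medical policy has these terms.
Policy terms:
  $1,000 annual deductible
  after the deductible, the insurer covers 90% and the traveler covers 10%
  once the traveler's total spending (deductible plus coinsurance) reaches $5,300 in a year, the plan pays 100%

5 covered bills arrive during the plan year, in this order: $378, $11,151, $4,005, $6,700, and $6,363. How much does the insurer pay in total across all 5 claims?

$24,837.30

Claim 1 ($378): fully absorbed by the deductible. Traveler owes $378 (running OOP $378). Plan pays $378 − $378 = $0.
Claim 2 ($11,151): deductible takes $622, $10,529 remains; coinsurance $10,529 × 10% = $1,052.90. Traveler pays $1,674.90; OOP now $2,052.90. Plan pays $11,151 − $1,674.90 = $9,476.10.
Claim 3 ($4,005): 10% coinsurance on $4,005 = $400.50. Cost to traveler: $400.50. OOP to date $2,453.40. Insurer: $4,005 − $400.50 = $3,604.50.
Claim 4 ($6,700): 10% coinsurance on $6,700 = $670. Cost to traveler: $670. OOP to date $3,123.40. Insurer: $6,700 − $670 = $6,030.
Claim 5 ($6,363): deductible already satisfied, so traveler's share is 10% × $6,363 = $636.30. Cost to traveler: $636.30. OOP to date $3,759.70. Insurer: $6,363 − $636.30 = $5,726.70.
Insurer total = bills − traveler's total = $28,597 − $3,759.70 = $24,837.30.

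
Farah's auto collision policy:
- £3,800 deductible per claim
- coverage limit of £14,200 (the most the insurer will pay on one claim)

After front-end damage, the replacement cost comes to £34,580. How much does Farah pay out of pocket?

After the deductible, £34,580 − £3,800 = £30,780 remains.
The £14,200 per-incident cap binds; insurer pays £14,200.
Out of pocket: £34,580 − £14,200 = £20,380.

£20,380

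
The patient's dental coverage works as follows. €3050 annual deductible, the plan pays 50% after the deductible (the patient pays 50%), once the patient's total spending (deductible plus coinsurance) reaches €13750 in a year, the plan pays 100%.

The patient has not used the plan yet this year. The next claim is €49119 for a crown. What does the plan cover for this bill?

€35369

The full €3050 deductible is still open; €3050 of this bill applies to it.
After the €3050 deductible portion, €49119 − €3050 = €46069 is subject to coinsurance.
50% of €46069 = €23034.50 falls to the patient.
That puts the patient's cost at €3050 + €23034.50 = €26084.50 before any cap.
That would bring total out-of-pocket to €26084.50, past the €13750 cap. The patient is capped at €13750 − €0 = €13750 on this claim.
The insurer covers the remainder: €49119 − €13750 = €35369.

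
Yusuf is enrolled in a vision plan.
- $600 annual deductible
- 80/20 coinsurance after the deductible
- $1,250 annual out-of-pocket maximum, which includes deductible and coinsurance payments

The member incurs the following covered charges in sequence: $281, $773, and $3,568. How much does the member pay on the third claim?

Bill 1, $281: fully absorbed by the deductible. Member pays $281; OOP now $281.
Bill 2, $773: deductible takes $319, $454 remains; coinsurance $454 × 20% = $90.80. Member pays $409.80; OOP now $690.80.
Bill 3, $3,568: deductible already satisfied, so member's share is 20% × $3,568 = $713.60. OOP would hit $1,404.40 > $1,250, so the cap limits the member to $1,250 − $690.80 = $559.20.

$559.20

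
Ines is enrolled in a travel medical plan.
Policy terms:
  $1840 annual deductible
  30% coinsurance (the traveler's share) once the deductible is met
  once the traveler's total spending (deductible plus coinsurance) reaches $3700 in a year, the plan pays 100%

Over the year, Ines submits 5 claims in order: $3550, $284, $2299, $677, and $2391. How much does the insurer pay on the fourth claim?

$473.90

#1 ($3550): $1840 finishes the deductible; $1710 goes to coinsurance; 30% of $1710 = $513. Traveler owes $2353 (running OOP $2353). Insurer: $3550 − $2353 = $1197.
#2 ($284): 30% coinsurance on $284 = $85.20. Traveler pays $85.20; OOP now $2438.20. Insurer: $284 − $85.20 = $198.80.
#3 ($2299): deductible met; 30% of $2299 = $689.70. Traveler owes $689.70 (running OOP $3127.90). Insurer: $2299 − $689.70 = $1609.30.
#4 ($677): deductible already satisfied, so traveler's share is 30% × $677 = $203.10. Traveler pays $203.10; OOP now $3331. Insurer: $677 − $203.10 = $473.90.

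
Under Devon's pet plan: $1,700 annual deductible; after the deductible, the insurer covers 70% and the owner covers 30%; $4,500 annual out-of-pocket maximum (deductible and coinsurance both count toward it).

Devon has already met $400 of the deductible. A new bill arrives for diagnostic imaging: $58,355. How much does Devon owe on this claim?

$4,100

$400 of the $1,700 deductible is already met, leaving $1,300.
That leaves $58,355 − $1,300 = $57,055 for coinsurance.
Coinsurance: $57,055 × 30% = $17,116.50.
That puts the owner's cost at $1,300 + $17,116.50 = $18,416.50 before any cap.
Adding $18,416.50 to the $400 already spent would give $18,816.50, which exceeds the $4,500 cap; the owner pays just $4,500 − $400 = $4,100.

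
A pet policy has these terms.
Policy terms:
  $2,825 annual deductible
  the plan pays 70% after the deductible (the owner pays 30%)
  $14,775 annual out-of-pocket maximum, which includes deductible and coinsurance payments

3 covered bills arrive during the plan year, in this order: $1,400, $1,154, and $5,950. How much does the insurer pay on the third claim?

$3,975.30

#1 ($1,400): all of it applies to the deductible. Owner owes $1,400 (running OOP $1,400). Plan pays $1,400 − $1,400 = $0.
#2 ($1,154): fully absorbed by the deductible. Cost to owner: $1,154. OOP to date $2,554. Plan pays $1,154 − $1,154 = $0.
#3 ($5,950): deductible takes $271, $5,679 remains; 30% of $5,679 = $1,703.70. Cost to owner: $1,974.70. OOP to date $4,528.70. Plan pays $5,950 − $1,974.70 = $3,975.30.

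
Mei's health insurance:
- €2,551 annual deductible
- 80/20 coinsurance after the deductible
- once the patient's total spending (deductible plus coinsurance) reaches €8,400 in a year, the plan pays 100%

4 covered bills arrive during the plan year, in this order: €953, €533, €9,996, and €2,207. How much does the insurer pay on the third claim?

€7,144.80

#1 (€953): entire amount goes to the deductible. Cost to patient: €953. OOP to date €953. Plan pays €953 − €953 = €0.
#2 (€533): all of it applies to the deductible. Patient owes €533 (running OOP €1,486). Plan pays €533 − €533 = €0.
#3 (€9,996): deductible takes €1,065, €8,931 remains; coinsurance €8,931 × 20% = €1,786.20. Cost to patient: €2,851.20. OOP to date €4,337.20. Insurer: €9,996 − €2,851.20 = €7,144.80.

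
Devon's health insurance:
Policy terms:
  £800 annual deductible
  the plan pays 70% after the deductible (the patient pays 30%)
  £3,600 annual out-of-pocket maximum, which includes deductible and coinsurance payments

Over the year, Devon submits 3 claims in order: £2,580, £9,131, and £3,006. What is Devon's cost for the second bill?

£2,266

Claim 1 — £2,580: £800 to deductible, leaving £1,780; patient's 30% is £534. Cost to patient: £1,334. OOP to date £1,334.
Claim 2 — £9,131: 30% coinsurance on £9,131 = £2,739.30. OOP would hit £4,073.30 > £3,600, so the cap limits the patient to £3,600 − £1,334 = £2,266.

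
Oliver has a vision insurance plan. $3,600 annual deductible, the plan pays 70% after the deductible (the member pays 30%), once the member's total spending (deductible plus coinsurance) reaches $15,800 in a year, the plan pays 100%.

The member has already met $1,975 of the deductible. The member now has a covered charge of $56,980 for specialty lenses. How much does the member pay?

$13,825

Deductible still to meet: $3,600 − $1,975 = $1,625.
That leaves $56,980 − $1,625 = $55,355 for coinsurance.
Member's 30% share of $55,355 is $16,606.50.
So the member owes $1,625 + $16,606.50 = $18,231.50 before any cap.
Adding $18,231.50 to the $1,975 already spent would give $20,206.50, which exceeds the $15,800 cap; the member pays just $15,800 − $1,975 = $13,825.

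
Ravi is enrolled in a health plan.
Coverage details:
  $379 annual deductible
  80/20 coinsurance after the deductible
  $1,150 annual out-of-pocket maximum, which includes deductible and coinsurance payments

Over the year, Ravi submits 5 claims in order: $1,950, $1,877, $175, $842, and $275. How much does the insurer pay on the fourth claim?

$795.60

Claim 1 ($1,950): $379 finishes the deductible; $1,571 goes to coinsurance; 20% of $1,571 = $314.20. Patient pays $693.20; OOP now $693.20. Insurer: $1,950 − $693.20 = $1,256.80.
Claim 2 ($1,877): deductible met; 20% of $1,877 = $375.40. Patient pays $375.40; OOP now $1,068.60. Plan pays $1,877 − $375.40 = $1,501.60.
Claim 3 ($175): 20% coinsurance on $175 = $35. Patient owes $35 (running OOP $1,103.60). Plan pays $175 − $35 = $140.
Claim 4 ($842): deductible met; 20% of $842 = $168.40. Adding that to $1,103.60 gives $1,272, past the $1,150 cap; patient pays only $1,150 − $1,103.60 = $46.40. Plan pays $842 − $46.40 = $795.60.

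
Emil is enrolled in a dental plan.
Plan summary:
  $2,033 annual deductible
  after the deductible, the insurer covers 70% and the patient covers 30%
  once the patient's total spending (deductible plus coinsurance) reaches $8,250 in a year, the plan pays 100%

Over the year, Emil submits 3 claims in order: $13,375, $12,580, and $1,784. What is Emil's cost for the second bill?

Claim 1 ($13,375): $2,033 to deductible, leaving $11,342; coinsurance $11,342 × 30% = $3,402.60. Patient owes $5,435.60 (running OOP $5,435.60).
Claim 2 ($12,580): 30% coinsurance on $12,580 = $3,774. Adding that to $5,435.60 gives $9,209.60, past the $8,250 cap; patient pays only $8,250 − $5,435.60 = $2,814.40.

$2,814.40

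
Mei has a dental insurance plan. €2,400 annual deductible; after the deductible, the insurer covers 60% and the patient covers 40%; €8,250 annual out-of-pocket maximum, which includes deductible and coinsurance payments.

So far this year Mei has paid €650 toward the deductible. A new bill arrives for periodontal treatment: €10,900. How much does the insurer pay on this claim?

€5,490

Deductible still to meet: €2,400 − €650 = €1,750.
That leaves €10,900 − €1,750 = €9,150 for coinsurance.
40% of €9,150 = €3,660 falls to the patient.
That puts the patient's cost at €1,750 + €3,660 = €5,410 before any cap.
Cumulative spending €650 + €5,410 = €6,060 stays under the €8,250 maximum.
The insurer covers the remainder: €10,900 − €5,410 = €5,490.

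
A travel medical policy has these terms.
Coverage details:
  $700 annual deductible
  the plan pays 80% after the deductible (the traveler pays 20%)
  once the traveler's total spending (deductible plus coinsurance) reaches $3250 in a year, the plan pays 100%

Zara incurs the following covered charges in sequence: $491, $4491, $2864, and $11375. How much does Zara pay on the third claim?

$572.80

#1 ($491): all of it applies to the deductible. Traveler owes $491 (running OOP $491).
#2 ($4491): deductible takes $209, $4282 remains; coinsurance $4282 × 20% = $856.40. Traveler pays $1065.40; OOP now $1556.40.
#3 ($2864): deductible met; 20% of $2864 = $572.80. Cost to traveler: $572.80. OOP to date $2129.20.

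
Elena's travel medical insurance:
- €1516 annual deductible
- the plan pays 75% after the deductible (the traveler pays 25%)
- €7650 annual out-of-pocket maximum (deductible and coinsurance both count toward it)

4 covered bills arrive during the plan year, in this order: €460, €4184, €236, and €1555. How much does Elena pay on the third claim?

Bill 1, €460: entire amount goes to the deductible. Traveler owes €460 (running OOP €460).
Bill 2, €4184: €1056 finishes the deductible; €3128 goes to coinsurance; traveler's 25% is €782. Cost to traveler: €1838. OOP to date €2298.
Bill 3, €236: 25% coinsurance on €236 = €59. Traveler pays €59; OOP now €2357.

€59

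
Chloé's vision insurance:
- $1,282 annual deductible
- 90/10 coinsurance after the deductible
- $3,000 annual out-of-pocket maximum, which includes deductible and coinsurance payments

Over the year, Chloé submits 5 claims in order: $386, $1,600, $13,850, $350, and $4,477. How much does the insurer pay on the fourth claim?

Bill 1, $386: entire amount goes to the deductible. Member owes $386 (running OOP $386). Insurer: $386 − $386 = $0.
Bill 2, $1,600: $896 finishes the deductible; $704 goes to coinsurance; coinsurance $704 × 10% = $70.40. Member owes $966.40 (running OOP $1,352.40). Insurer: $1,600 − $966.40 = $633.60.
Bill 3, $13,850: deductible already satisfied, so member's share is 10% × $13,850 = $1,385. Cost to member: $1,385. OOP to date $2,737.40. Insurer: $13,850 − $1,385 = $12,465.
Bill 4, $350: 10% coinsurance on $350 = $35. Member owes $35 (running OOP $2,772.40). Insurer: $350 − $35 = $315.

$315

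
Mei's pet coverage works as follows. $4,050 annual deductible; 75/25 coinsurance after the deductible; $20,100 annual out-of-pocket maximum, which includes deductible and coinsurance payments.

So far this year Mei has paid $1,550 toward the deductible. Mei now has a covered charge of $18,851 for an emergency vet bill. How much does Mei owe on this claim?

Deductible still to meet: $4,050 − $1,550 = $2,500.
After the $2,500 deductible portion, $18,851 − $2,500 = $16,351 is subject to coinsurance.
Owner's 25% share of $16,351 is $4,087.75.
Owner responsibility before any cap: $2,500 + $4,087.75 = $6,587.75.
Year-to-date out-of-pocket becomes $1,550 + $6,587.75 = $8,137.75, still under the $20,100 maximum, so no cap applies.

$6,587.75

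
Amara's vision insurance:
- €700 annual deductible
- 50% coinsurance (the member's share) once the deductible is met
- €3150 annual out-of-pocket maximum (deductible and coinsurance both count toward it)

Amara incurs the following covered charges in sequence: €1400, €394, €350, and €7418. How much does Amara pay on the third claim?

Claim 1 — €1400: €700 finishes the deductible; €700 goes to coinsurance; 50% of €700 = €350. Member pays €1050; OOP now €1050.
Claim 2 — €394: deductible already satisfied, so member's share is 50% × €394 = €197. Member owes €197 (running OOP €1247).
Claim 3 — €350: 50% coinsurance on €350 = €175. Member owes €175 (running OOP €1422).

€175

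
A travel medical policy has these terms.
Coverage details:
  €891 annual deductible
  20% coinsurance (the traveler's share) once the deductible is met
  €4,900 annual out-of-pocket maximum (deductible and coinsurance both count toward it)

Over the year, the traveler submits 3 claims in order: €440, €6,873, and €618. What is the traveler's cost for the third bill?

€123.60

Bill 1, €440: entire amount goes to the deductible. Cost to traveler: €440. OOP to date €440.
Bill 2, €6,873: €451 finishes the deductible; €6,422 goes to coinsurance; traveler's 20% is €1,284.40. Traveler pays €1,735.40; OOP now €2,175.40.
Bill 3, €618: deductible met; 20% of €618 = €123.60. Traveler pays €123.60; OOP now €2,299.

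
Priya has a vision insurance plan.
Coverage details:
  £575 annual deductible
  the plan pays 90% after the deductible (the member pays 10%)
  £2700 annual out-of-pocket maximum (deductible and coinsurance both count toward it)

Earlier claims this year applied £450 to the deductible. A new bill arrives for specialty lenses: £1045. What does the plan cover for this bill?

£450 of the £575 deductible is already met, leaving £125.
The remaining £920 (= £1045 − £125) moves to coinsurance.
Coinsurance: £920 × 10% = £92.
So the member owes £125 + £92 = £217 before any cap.
Year-to-date out-of-pocket becomes £450 + £217 = £667, still under the £2700 maximum, so no cap applies.
The insurer covers the remainder: £1045 − £217 = £828.

£828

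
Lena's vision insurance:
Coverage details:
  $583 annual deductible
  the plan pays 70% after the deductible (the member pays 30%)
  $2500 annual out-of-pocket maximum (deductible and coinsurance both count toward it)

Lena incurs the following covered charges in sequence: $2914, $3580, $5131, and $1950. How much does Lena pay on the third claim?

$143.70

#1 ($2914): $583 to deductible, leaving $2331; member's 30% is $699.30. Member pays $1282.30; OOP now $1282.30.
#2 ($3580): 30% coinsurance on $3580 = $1074. Cost to member: $1074. OOP to date $2356.30.
#3 ($5131): deductible met; 30% of $5131 = $1539.30. Adding that to $2356.30 gives $3895.60, past the $2500 cap; member pays only $2500 − $2356.30 = $143.70.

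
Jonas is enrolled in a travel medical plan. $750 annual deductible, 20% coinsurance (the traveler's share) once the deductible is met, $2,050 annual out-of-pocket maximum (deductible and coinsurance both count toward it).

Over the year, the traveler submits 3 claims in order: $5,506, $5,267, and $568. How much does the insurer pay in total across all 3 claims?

Claim 1 ($5,506): $750 finishes the deductible; $4,756 goes to coinsurance; coinsurance $4,756 × 20% = $951.20. Cost to traveler: $1,701.20. OOP to date $1,701.20. Insurer: $5,506 − $1,701.20 = $3,804.80.
Claim 2 ($5,267): 20% coinsurance on $5,267 = $1,053.40. OOP would hit $2,754.60 > $2,050, so the cap limits the traveler to $2,050 − $1,701.20 = $348.80. Plan pays $5,267 − $348.80 = $4,918.20.
Claim 3 ($568): deductible already satisfied, so traveler's share is 20% × $568 = $113.60. Adding that to $2,050 gives $2,163.60, past the $2,050 cap; traveler pays only $2,050 − $2,050 = $0. Plan pays $568 − $0 = $568.
Insurer total: $3,804.80 + $4,918.20 + $568 = $9,291.

$9,291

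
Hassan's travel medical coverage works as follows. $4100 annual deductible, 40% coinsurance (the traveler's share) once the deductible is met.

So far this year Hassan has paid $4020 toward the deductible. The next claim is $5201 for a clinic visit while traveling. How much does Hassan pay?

Remaining deductible: $4100 − $4020 = $80.
The remaining $5121 (= $5201 − $80) moves to coinsurance.
40% of $5121 = $2048.40 falls to the traveler.
Traveler responsibility: $80 + $2048.40 = $2128.40.

$2128.40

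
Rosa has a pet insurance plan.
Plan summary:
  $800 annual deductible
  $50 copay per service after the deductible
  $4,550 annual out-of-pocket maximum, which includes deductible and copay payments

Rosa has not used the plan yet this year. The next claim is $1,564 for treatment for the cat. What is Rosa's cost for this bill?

Deductible not yet touched, so the first $800 of the bill goes to the deductible.
After the $800 deductible portion, $1,564 − $800 = $764 is subject to the copay.
Copay on this service: $50.
So the owner owes $800 + $50 = $850 before any cap.
Year-to-date out-of-pocket becomes $0 + $850 = $850, still under the $4,550 maximum, so no cap applies.

$850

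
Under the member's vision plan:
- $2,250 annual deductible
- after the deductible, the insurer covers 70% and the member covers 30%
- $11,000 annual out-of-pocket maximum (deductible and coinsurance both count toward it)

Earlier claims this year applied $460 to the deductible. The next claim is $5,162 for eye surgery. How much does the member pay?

$2,801.60

Deductible still to meet: $2,250 − $460 = $1,790.
The remaining $3,372 (= $5,162 − $1,790) moves to coinsurance.
Member's 30% share of $3,372 is $1,011.60.
So the member owes $1,790 + $1,011.60 = $2,801.60 before any cap.
Total out-of-pocket so far would be $460 + $2,801.60 = $3,261.60, below the $11,000 cap — no reduction.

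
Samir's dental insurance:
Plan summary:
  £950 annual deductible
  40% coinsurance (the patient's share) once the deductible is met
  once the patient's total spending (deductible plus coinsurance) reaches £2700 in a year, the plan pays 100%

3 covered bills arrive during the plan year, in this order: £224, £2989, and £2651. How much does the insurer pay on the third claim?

£1806.20

Bill 1, £224: entire amount goes to the deductible. Cost to patient: £224. OOP to date £224. Insurer: £224 − £224 = £0.
Bill 2, £2989: deductible takes £726, £2263 remains; 40% of £2263 = £905.20. Patient pays £1631.20; OOP now £1855.20. Plan pays £2989 − £1631.20 = £1357.80.
Bill 3, £2651: 40% coinsurance on £2651 = £1060.40. Adding that to £1855.20 gives £2915.60, past the £2700 cap; patient pays only £2700 − £1855.20 = £844.80. Plan pays £2651 − £844.80 = £1806.20.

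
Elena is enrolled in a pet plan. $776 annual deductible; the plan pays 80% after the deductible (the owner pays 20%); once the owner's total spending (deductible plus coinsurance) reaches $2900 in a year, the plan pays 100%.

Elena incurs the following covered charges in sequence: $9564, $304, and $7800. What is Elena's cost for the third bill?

#1 ($9564): $776 finishes the deductible; $8788 goes to coinsurance; coinsurance $8788 × 20% = $1757.60. Owner owes $2533.60 (running OOP $2533.60).
#2 ($304): deductible already satisfied, so owner's share is 20% × $304 = $60.80. Owner pays $60.80; OOP now $2594.40.
#3 ($7800): deductible already satisfied, so owner's share is 20% × $7800 = $1560. OOP would hit $4154.40 > $2900, so the cap limits the owner to $2900 − $2594.40 = $305.60.

$305.60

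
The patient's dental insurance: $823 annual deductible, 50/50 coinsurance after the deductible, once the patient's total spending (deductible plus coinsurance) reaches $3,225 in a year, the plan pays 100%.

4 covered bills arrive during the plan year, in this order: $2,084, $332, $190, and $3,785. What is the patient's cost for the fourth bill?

Claim 1 — $2,084: deductible takes $823, $1,261 remains; 50% of $1,261 = $630.50. Patient owes $1,453.50 (running OOP $1,453.50).
Claim 2 — $332: deductible already satisfied, so patient's share is 50% × $332 = $166. Patient owes $166 (running OOP $1,619.50).
Claim 3 — $190: deductible already satisfied, so patient's share is 50% × $190 = $95. Cost to patient: $95. OOP to date $1,714.50.
Claim 4 — $3,785: deductible met; 50% of $3,785 = $1,892.50. Adding that to $1,714.50 gives $3,607, past the $3,225 cap; patient pays only $3,225 − $1,714.50 = $1,510.50.

$1,510.50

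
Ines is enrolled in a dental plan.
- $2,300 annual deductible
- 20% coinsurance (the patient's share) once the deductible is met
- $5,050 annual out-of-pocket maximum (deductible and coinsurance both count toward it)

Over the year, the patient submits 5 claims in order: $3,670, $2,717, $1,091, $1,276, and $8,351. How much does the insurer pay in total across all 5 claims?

$12,055

Bill 1, $3,670: $2,300 finishes the deductible; $1,370 goes to coinsurance; 20% of $1,370 = $274. Patient owes $2,574 (running OOP $2,574). Insurer: $3,670 − $2,574 = $1,096.
Bill 2, $2,717: 20% coinsurance on $2,717 = $543.40. Patient owes $543.40 (running OOP $3,117.40). Plan pays $2,717 − $543.40 = $2,173.60.
Bill 3, $1,091: deductible met; 20% of $1,091 = $218.20. Cost to patient: $218.20. OOP to date $3,335.60. Plan pays $1,091 − $218.20 = $872.80.
Bill 4, $1,276: deductible already satisfied, so patient's share is 20% × $1,276 = $255.20. Patient pays $255.20; OOP now $3,590.80. Plan pays $1,276 − $255.20 = $1,020.80.
Bill 5, $8,351: deductible met; 20% of $8,351 = $1,670.20. Adding that to $3,590.80 gives $5,261, past the $5,050 cap; patient pays only $5,050 − $3,590.80 = $1,459.20. Plan pays $8,351 − $1,459.20 = $6,891.80.
Insurer total: $1,096 + $2,173.60 + $872.80 + $1,020.80 + $6,891.80 = $12,055.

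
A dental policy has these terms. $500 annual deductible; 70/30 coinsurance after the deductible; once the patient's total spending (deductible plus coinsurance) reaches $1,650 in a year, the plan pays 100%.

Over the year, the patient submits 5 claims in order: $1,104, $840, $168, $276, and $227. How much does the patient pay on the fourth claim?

Claim 1 ($1,104): $500 to deductible, leaving $604; 30% of $604 = $181.20. Cost to patient: $681.20. OOP to date $681.20.
Claim 2 ($840): 30% coinsurance on $840 = $252. Patient owes $252 (running OOP $933.20).
Claim 3 ($168): deductible already satisfied, so patient's share is 30% × $168 = $50.40. Cost to patient: $50.40. OOP to date $983.60.
Claim 4 ($276): 30% coinsurance on $276 = $82.80. Cost to patient: $82.80. OOP to date $1,066.40.

$82.80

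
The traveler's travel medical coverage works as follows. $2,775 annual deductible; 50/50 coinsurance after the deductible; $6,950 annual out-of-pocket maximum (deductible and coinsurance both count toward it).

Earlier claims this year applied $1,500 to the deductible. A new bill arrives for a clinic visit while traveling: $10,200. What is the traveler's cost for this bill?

$5,450

Remaining deductible: $2,775 − $1,500 = $1,275.
That leaves $10,200 − $1,275 = $8,925 for coinsurance.
Coinsurance: $8,925 × 50% = $4,462.50.
That puts the traveler's cost at $1,275 + $4,462.50 = $5,737.50 before any cap.
That would bring total out-of-pocket to $7,237.50, past the $6,950 cap. The traveler is capped at $6,950 − $1,500 = $5,450 on this claim.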